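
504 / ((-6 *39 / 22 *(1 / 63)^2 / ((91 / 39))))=-5704776/13 = -438828.92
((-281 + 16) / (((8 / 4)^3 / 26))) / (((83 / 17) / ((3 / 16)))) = -175695/5312 = -33.08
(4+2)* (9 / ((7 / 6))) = 324/7 = 46.29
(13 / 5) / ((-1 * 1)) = -13/5 = -2.60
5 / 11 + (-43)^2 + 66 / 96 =325625/176 = 1850.14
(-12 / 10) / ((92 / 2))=-0.03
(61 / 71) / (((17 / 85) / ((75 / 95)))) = 4575/1349 = 3.39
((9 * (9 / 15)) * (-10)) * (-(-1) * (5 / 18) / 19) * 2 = -30/19 = -1.58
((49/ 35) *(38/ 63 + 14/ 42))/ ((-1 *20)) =-0.07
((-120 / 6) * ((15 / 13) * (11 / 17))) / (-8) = 825/442 = 1.87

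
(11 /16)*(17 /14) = 187/224 = 0.83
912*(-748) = -682176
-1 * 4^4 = -256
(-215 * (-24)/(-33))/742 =-860/4081 = -0.21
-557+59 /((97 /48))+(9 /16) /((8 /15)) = -6540121/12416 = -526.75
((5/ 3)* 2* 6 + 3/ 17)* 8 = 2744/17 = 161.41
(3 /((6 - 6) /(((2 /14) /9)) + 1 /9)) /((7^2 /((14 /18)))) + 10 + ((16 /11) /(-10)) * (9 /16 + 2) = 7743/770 = 10.06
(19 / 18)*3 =19/6 = 3.17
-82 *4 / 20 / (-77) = 82/385 = 0.21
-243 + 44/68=-4120/17 = -242.35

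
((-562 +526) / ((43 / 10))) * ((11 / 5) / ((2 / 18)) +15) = -12528/43 = -291.35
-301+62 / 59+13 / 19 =-335476/1121 = -299.26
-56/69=-0.81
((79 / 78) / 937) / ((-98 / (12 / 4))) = -79/2387476 = 0.00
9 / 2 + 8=12.50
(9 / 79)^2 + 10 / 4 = 31367/12482 = 2.51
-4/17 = -0.24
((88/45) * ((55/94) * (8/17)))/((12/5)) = 4840/21573 = 0.22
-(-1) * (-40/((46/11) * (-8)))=55/46 = 1.20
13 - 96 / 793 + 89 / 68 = 765061/53924 = 14.19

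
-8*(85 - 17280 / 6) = 22360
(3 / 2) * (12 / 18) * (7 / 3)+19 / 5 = 92/15 = 6.13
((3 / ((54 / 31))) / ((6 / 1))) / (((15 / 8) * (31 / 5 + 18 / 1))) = 62/9801 = 0.01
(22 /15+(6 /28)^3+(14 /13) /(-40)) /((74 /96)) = 1.88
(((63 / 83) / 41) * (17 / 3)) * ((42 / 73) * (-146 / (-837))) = 3332/316479 = 0.01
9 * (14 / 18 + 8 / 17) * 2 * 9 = 3438/17 = 202.24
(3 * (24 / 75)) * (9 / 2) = 108/25 = 4.32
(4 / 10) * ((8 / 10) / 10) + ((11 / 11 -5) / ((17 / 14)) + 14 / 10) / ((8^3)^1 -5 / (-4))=123504/4362625 = 0.03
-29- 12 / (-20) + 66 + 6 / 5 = 38.80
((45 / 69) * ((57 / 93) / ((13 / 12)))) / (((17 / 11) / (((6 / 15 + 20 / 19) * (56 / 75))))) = 44352/171275 = 0.26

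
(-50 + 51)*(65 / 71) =65/71 = 0.92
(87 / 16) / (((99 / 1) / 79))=2291/528 = 4.34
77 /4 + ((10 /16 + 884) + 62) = 7727/8 = 965.88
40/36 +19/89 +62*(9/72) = 29075/3204 = 9.07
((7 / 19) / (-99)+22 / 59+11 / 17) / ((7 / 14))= 2.03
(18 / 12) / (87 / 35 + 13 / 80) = 840/1483 = 0.57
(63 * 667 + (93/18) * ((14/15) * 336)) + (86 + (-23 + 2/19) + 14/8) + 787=50722159/1140 = 44493.12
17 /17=1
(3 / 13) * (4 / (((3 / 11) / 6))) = 264/13 = 20.31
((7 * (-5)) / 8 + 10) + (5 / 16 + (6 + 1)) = 207/16 = 12.94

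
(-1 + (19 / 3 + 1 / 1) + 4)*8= 248/3 = 82.67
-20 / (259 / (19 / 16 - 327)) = 25.16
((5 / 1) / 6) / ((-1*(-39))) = 5/234 = 0.02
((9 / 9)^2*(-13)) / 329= -13/329 = -0.04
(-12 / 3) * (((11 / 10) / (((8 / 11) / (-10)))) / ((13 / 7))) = 847/26 = 32.58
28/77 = 4/11 = 0.36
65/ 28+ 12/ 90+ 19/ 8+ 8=10777/840 = 12.83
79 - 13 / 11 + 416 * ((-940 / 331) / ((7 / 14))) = -8319544/3641 = -2284.96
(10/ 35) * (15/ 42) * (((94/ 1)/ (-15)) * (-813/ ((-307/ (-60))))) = 1528440/15043 = 101.60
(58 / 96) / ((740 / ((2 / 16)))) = 29/284160 = 0.00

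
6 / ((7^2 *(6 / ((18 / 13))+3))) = 9/539 = 0.02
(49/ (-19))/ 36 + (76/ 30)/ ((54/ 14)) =18011/30780 = 0.59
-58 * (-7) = 406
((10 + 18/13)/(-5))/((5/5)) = -148/65 = -2.28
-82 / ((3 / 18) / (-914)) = 449688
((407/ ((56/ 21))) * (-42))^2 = 41091305.06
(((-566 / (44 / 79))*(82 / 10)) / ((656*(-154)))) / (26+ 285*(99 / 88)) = 22357/93949240 = 0.00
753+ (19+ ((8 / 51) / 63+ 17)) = 2535065/3213 = 789.00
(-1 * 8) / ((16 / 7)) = -7/2 = -3.50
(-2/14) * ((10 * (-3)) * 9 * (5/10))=135/7 = 19.29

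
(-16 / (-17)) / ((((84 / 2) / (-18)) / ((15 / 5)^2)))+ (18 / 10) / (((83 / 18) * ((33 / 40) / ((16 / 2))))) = 16848/108647 = 0.16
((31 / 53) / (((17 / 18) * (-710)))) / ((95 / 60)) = -3348/6077245 = 0.00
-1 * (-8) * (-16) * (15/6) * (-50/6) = 8000/3 = 2666.67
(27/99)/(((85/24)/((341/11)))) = 2232/935 = 2.39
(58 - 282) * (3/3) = -224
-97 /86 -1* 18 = -19.13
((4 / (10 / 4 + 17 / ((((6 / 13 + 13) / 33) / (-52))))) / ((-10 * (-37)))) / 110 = -14/308341979 = 0.00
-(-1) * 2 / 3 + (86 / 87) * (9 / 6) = 187/87 = 2.15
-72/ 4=-18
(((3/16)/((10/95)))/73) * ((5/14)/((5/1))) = 57/32704 = 0.00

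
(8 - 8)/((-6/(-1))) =0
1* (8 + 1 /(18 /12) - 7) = 5/3 = 1.67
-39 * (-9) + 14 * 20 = 631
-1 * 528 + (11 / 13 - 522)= -13639/13 = -1049.15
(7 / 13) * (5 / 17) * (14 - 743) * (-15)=382725/221 = 1731.79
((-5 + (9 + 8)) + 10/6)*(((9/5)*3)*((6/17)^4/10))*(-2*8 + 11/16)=-1464561/835210 = -1.75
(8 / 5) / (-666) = -4/1665 = 0.00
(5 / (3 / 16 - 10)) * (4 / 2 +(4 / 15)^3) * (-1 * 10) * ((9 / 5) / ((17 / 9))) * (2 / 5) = 1308288/333625 = 3.92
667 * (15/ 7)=10005/7 = 1429.29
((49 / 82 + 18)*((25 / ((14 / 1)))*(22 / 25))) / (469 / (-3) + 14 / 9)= -150975/799582 = -0.19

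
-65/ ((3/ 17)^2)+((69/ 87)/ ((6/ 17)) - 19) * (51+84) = -2270105/522 = -4348.86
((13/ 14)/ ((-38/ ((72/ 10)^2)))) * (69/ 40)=-72657/33250 = -2.19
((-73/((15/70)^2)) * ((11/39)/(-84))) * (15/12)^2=140525/16848 = 8.34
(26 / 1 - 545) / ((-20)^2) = -519/400 = -1.30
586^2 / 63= 343396/63 = 5450.73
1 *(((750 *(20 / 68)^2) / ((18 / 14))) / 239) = 43750/207213 = 0.21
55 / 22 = 5/2 = 2.50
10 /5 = 2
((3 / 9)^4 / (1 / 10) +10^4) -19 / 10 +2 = 8100181/810 = 10000.22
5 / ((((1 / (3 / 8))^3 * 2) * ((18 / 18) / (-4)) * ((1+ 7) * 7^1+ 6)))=-135/15872 = -0.01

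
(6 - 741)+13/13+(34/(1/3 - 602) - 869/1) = -2893517/1805 = -1603.06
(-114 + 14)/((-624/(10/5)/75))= 625/26 = 24.04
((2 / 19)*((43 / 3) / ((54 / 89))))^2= 6.18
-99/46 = -2.15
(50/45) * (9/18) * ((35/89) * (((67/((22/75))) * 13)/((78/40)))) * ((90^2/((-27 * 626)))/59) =-146562500/54237579 = -2.70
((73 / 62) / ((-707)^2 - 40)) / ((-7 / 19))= -1387/216917106 = 0.00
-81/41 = -1.98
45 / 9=5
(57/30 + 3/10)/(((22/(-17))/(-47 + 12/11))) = 1717/22 = 78.05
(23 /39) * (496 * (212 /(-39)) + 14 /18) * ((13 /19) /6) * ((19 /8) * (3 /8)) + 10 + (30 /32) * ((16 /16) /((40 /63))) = -421111/2808 = -149.97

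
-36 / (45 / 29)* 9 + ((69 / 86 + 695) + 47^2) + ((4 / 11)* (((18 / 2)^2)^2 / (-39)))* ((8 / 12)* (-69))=338812623/61490 = 5510.04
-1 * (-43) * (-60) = -2580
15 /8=1.88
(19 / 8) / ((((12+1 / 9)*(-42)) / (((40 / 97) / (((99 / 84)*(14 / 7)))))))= -95/116303 = 0.00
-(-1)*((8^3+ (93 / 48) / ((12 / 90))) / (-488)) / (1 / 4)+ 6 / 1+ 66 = 264239/3904 = 67.68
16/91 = 0.18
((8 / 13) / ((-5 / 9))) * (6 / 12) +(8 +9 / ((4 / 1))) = 2521/260 = 9.70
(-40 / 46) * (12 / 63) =-80/483 = -0.17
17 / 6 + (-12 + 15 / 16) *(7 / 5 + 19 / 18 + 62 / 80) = -21059/640 = -32.90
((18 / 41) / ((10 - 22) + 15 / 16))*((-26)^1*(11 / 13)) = 2112/2419 = 0.87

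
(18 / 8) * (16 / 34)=18/17 = 1.06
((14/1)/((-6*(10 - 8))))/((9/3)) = -7/18 = -0.39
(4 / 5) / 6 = 2/15 = 0.13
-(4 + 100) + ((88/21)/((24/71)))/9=-58187/567 = -102.62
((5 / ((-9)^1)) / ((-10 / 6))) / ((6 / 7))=7/18 = 0.39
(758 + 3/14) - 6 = 10531/14 = 752.21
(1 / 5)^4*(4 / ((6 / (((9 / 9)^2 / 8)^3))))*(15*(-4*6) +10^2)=-13/24000 = 0.00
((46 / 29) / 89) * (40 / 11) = 1840/28391 = 0.06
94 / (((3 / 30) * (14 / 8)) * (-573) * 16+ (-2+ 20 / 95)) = -4465/76294 = -0.06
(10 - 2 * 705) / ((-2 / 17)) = 11900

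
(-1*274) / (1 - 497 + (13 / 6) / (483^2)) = 383527116/694268051 = 0.55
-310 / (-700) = 31/70 = 0.44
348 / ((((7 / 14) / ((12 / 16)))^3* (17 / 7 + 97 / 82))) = 224721/691 = 325.21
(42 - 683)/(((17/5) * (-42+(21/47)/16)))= 2410160/536571 = 4.49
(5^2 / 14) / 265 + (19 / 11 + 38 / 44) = 10601/4081 = 2.60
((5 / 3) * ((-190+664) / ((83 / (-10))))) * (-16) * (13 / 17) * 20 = 32864000/1411 = 23291.28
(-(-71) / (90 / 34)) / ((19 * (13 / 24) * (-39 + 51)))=2414/11115 = 0.22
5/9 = 0.56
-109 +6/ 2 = -106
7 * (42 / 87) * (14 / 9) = 1372/261 = 5.26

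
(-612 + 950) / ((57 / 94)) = 31772/57 = 557.40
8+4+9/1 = 21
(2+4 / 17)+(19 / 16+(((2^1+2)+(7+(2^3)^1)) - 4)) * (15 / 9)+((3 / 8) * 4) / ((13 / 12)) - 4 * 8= -14861/10608 = -1.40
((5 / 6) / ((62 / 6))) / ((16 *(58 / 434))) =35/928 = 0.04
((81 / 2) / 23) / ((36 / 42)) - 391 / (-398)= 55597/18308 = 3.04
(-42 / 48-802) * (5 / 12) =-10705/32 = -334.53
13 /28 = 0.46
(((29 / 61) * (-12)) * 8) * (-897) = 2497248/61 = 40938.49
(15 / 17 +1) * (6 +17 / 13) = 3040/221 = 13.76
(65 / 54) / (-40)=-13/432 = -0.03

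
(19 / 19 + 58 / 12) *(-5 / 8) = -175/48 = -3.65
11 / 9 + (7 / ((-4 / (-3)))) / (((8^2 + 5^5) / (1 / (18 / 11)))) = 31207/25512 = 1.22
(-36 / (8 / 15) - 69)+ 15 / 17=-4611/34 = -135.62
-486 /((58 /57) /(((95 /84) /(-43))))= 438615/34916 = 12.56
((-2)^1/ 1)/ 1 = -2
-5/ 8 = -0.62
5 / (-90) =-1/18 = -0.06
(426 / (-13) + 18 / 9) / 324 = -100/1053 = -0.09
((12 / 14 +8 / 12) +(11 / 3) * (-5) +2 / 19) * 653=-4352245/399 = -10907.88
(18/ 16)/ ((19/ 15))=0.89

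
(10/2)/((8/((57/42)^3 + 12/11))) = 2.24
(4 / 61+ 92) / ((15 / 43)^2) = 1153776/1525 = 756.57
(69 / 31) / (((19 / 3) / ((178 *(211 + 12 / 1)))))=8216658/589 = 13950.18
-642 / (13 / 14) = -8988/13 = -691.38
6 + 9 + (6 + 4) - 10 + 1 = 16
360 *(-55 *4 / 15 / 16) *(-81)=26730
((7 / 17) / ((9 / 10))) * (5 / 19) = 350/2907 = 0.12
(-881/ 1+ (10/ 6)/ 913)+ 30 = -2330884/2739 = -851.00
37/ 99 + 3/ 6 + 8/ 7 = 2795/1386 = 2.02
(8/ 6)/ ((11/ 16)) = 64/33 = 1.94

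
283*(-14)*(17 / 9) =-67354/9 = -7483.78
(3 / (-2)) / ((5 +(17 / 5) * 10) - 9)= -1/20 = -0.05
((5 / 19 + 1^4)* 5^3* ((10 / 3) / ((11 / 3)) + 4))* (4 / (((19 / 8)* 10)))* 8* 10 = 41472000/3971 = 10443.72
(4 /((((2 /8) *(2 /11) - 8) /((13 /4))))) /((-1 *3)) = 286/525 = 0.54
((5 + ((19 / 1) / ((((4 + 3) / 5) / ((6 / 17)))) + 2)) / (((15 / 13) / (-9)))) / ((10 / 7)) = -54717/850 = -64.37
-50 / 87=-0.57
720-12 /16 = 2877/4 = 719.25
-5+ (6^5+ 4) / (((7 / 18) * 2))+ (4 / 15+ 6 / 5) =1049929/105 = 9999.32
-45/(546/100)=-750/91 = -8.24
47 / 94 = 1/2 = 0.50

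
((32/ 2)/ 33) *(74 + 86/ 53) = 21376/583 = 36.67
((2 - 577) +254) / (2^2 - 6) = 321/2 = 160.50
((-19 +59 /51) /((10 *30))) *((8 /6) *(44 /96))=-1001/27540 = -0.04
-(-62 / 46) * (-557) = -17267/23 = -750.74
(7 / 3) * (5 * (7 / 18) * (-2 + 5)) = 245/18 = 13.61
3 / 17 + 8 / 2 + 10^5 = 1700071/17 = 100004.18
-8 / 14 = -0.57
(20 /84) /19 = 5/399 = 0.01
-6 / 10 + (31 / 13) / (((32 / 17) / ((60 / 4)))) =38277/2080 = 18.40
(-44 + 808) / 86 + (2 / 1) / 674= 128777/14491 = 8.89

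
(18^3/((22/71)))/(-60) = -17253/55 = -313.69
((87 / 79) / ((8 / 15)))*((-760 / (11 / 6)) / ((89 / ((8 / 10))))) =-595080/77341 = -7.69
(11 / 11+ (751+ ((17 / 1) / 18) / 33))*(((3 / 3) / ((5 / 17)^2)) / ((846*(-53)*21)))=-3688507/399506580 = -0.01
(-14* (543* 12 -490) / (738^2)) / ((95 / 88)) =-1856008/12935295 = -0.14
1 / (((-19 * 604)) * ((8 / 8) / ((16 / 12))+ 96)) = -1/1110303 = 0.00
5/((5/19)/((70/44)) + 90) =665/11992 = 0.06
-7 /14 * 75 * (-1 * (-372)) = -13950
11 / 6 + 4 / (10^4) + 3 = 36253/7500 = 4.83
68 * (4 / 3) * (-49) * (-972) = 4318272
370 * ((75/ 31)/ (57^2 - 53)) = 13875/49538 = 0.28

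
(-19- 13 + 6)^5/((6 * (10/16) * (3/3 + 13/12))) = -190102016/125 = -1520816.13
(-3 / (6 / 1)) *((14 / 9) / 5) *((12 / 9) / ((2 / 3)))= -0.31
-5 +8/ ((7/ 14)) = 11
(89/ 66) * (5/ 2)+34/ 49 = 26293/6468 = 4.07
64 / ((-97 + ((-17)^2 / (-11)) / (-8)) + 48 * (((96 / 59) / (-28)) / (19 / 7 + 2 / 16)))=-17611264/26058705 = -0.68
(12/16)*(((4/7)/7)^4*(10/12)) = 160/5764801 = 0.00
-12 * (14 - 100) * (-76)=-78432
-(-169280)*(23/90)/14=3090.03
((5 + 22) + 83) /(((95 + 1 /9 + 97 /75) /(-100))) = -2475000/21691 = -114.10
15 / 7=2.14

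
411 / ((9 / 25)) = 3425/3 = 1141.67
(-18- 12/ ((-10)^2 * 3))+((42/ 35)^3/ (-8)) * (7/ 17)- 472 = -490.13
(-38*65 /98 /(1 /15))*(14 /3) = -12350/7 = -1764.29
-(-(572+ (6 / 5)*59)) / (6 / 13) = 20891/15 = 1392.73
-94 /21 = -4.48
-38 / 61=-0.62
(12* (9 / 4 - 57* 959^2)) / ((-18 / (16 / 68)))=139791506/17 = 8223029.76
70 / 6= 35/3 = 11.67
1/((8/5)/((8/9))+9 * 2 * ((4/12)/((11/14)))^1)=55/519 = 0.11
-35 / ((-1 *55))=7/11 = 0.64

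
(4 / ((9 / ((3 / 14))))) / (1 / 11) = 22/21 = 1.05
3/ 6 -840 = -1679/2 = -839.50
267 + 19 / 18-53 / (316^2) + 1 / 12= 240977015/898704 = 268.14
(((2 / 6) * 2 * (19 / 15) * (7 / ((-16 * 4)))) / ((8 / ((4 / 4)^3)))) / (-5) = 133/57600 = 0.00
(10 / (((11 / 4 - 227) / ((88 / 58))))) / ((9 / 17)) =-29920/234117 = -0.13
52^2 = 2704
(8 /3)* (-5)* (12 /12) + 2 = -34/3 = -11.33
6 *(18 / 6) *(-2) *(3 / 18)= -6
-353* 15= -5295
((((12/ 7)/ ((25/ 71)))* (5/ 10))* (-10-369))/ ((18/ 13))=-349817/525 = -666.32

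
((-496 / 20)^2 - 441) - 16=3951/25 = 158.04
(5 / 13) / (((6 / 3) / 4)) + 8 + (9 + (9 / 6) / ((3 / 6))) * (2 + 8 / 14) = 3606/91 = 39.63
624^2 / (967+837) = 97344/451 = 215.84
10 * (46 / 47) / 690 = 2/141 = 0.01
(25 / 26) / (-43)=-25/1118 = -0.02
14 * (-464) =-6496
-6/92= -3/46 = -0.07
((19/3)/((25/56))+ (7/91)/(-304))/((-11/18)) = -12614559/543400 = -23.21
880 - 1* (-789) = 1669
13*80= 1040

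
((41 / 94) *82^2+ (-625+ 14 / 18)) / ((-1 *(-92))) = 244133/9729 = 25.09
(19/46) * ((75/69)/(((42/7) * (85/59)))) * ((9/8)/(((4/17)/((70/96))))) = 196175/1083392 = 0.18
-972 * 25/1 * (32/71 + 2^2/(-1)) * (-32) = -195955200/71 = -2759932.39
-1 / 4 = -0.25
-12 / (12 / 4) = -4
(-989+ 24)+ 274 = -691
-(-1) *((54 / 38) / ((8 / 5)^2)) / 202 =675/245632 = 0.00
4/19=0.21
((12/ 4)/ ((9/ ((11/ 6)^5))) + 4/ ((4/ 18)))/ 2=12.45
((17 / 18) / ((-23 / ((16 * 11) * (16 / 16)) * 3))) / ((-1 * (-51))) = -88/1863 = -0.05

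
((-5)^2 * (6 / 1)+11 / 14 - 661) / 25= -7143/350 = -20.41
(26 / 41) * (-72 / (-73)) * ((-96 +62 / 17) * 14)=-41146560/50881 = -808.68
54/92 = 27/46 = 0.59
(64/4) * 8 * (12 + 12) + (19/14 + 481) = 49761/14 = 3554.36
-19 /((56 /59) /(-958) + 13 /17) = -9128303/366917 = -24.88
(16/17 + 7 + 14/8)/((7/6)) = 1977/238 = 8.31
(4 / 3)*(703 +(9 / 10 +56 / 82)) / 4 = 96293/410 = 234.86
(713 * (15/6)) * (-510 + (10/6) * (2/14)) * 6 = -38163325/7 = -5451903.57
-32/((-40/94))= 376/5 = 75.20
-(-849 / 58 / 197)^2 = -720801/130553476 = -0.01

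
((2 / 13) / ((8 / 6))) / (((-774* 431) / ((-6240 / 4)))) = 10/18533 = 0.00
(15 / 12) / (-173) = -5/692 = -0.01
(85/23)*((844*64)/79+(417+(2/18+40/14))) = 466921150/114471 = 4078.95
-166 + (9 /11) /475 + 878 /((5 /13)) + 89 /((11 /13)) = 11609864/5225 = 2221.98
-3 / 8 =-0.38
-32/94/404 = -4/4747 = 0.00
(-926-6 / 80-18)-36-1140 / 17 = -712051/680 = -1047.13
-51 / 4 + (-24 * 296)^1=-28467/4 = -7116.75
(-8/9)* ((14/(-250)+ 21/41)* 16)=-299264/46125 = -6.49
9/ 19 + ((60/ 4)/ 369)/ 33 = 36626/77121 = 0.47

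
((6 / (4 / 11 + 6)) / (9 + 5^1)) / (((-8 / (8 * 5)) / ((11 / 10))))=-363/980 = -0.37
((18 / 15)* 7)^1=42/5 = 8.40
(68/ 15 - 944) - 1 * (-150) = -11842/15 = -789.47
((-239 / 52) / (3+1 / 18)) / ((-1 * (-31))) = -2151/44330 = -0.05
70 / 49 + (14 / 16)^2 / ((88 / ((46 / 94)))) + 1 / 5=15127573/9264640 = 1.63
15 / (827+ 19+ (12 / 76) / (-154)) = 14630/825131 = 0.02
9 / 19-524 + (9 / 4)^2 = -157613/304 = -518.46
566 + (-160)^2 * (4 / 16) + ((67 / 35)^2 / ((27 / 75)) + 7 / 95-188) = 284393852/41895 = 6788.25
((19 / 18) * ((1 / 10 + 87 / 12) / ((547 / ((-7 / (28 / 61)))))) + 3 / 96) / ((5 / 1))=-24293/656400 = -0.04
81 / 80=1.01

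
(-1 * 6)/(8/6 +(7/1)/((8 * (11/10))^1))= -792/281 = -2.82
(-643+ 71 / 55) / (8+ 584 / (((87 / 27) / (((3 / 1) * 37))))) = -511763/16050320 = -0.03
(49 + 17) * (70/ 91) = 660/13 = 50.77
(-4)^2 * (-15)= -240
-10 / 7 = -1.43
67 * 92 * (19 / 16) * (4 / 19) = 1541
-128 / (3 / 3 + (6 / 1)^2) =-128/37 = -3.46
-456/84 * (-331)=12578/7 = 1796.86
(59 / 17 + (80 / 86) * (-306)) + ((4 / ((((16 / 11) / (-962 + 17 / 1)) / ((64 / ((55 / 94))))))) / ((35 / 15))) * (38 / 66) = -566265485/8041 = -70422.27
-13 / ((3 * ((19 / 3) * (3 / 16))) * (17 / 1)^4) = -208/4760697 = 0.00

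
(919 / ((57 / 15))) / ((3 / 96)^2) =4705280/19 = 247646.32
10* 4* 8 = 320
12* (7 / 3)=28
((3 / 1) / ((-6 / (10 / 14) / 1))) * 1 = -5/14 = -0.36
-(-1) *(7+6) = 13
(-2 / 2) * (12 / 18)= -2/3 = -0.67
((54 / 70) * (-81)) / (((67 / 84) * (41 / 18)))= -472392/13735 = -34.39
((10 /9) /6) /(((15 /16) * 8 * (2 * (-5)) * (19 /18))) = -2/855 = 0.00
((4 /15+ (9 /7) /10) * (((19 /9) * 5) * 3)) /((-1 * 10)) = -1577/1260 = -1.25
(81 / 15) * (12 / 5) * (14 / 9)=20.16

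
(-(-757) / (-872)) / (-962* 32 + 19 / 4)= 757/26839506 = 0.00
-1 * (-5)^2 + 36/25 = -589/25 = -23.56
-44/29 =-1.52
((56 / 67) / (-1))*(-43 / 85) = 2408/5695 = 0.42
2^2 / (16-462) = -2/223 = -0.01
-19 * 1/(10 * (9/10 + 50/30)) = -57/77 = -0.74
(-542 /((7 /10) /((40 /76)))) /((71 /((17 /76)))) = -230350/179417 = -1.28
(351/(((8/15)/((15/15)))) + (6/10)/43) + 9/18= 1132859/1720 = 658.64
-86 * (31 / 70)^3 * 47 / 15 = -60207611/2572500 = -23.40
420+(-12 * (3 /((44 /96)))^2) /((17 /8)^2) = 10705668/34969 = 306.15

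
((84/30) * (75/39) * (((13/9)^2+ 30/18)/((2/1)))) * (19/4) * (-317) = -15214.80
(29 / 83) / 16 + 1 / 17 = 1821/22576 = 0.08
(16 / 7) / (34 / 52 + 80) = 416/14679 = 0.03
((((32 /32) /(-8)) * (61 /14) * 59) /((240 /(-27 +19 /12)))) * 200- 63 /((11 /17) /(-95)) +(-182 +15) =866031337/88704 = 9763.16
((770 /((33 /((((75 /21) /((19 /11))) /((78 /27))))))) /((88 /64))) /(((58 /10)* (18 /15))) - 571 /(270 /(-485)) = 397412081/386802 = 1027.43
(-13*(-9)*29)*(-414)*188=-264083976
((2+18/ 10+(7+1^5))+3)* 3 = 222/5 = 44.40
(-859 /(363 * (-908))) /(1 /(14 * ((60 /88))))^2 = 3156825/13294028 = 0.24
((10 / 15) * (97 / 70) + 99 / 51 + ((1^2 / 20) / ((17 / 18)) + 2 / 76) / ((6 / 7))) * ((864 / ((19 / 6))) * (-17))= -173321856/12635 = -13717.60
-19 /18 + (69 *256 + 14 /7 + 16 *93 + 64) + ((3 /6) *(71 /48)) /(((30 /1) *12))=664137671/34560 = 19216.95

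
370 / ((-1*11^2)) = -370/121 = -3.06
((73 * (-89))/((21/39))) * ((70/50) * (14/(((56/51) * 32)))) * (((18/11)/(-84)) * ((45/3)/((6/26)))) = 167992929/19712 = 8522.37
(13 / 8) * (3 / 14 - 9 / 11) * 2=-1209/616 = -1.96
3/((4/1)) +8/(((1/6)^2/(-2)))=-2301/4 = -575.25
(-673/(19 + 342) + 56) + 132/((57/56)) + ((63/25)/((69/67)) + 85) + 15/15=56515802/207575 = 272.27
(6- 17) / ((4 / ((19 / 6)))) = -209/24 = -8.71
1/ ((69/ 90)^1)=30/23 = 1.30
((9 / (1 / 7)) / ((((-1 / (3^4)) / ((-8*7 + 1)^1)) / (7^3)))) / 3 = 32089365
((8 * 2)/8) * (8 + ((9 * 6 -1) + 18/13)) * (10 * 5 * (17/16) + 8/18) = 3128027/468 = 6683.82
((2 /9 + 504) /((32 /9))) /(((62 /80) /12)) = 68070/31 = 2195.81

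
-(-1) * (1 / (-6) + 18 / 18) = 5/6 = 0.83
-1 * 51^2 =-2601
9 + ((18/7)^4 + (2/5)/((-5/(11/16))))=25290589/480200 = 52.67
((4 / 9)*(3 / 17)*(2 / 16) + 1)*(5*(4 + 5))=1545/34 = 45.44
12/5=2.40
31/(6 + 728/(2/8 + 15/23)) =0.04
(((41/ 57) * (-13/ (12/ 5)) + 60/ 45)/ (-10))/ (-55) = -1753/376200 = 0.00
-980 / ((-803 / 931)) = 912380/803 = 1136.21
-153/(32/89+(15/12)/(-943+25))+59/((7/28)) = -22375700/117059 = -191.15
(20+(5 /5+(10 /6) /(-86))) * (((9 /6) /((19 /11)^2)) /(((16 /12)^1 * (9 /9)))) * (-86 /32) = -1964919/92416 = -21.26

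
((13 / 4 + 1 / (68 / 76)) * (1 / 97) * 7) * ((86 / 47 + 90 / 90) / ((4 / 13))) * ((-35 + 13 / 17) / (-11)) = 980343/108664 = 9.02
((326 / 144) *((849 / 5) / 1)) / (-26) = -46129/3120 = -14.78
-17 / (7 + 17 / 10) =-170/87 = -1.95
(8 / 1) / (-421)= -8/421 = -0.02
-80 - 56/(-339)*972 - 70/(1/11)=-77906/113 = -689.43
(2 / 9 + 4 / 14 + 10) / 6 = 331/189 = 1.75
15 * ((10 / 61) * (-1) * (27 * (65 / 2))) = -131625/61 = -2157.79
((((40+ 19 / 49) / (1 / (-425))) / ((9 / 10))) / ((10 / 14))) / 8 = -841075/252 = -3337.60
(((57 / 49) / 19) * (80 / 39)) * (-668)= -53440/637 = -83.89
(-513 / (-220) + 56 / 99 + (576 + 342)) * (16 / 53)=7293508/26235 = 278.01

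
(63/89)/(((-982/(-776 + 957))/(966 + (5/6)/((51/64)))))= -93731393/742883 = -126.17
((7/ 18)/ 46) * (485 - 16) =3283/828 = 3.96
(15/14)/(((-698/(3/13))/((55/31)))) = -2475/3938116 = 0.00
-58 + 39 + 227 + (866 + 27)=1101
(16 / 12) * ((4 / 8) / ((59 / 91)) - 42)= -54.97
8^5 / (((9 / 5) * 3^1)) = 163840/27 = 6068.15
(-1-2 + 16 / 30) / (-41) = 37/615 = 0.06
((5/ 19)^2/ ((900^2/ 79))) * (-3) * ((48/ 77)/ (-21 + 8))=79/81306225 = 0.00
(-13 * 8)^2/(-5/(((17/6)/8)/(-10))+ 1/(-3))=551616/7183 = 76.79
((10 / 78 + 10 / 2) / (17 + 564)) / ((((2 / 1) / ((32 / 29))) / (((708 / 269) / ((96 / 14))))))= 47200/25251837 = 0.00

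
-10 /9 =-1.11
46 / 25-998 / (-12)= 12751/150 = 85.01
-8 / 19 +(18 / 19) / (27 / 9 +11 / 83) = -293/2470 = -0.12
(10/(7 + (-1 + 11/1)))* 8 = 80/17 = 4.71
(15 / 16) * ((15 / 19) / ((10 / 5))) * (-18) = -2025/304 = -6.66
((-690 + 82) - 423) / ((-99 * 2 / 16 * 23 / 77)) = 278.92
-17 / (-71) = 17/71 = 0.24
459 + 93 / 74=34059/74 = 460.26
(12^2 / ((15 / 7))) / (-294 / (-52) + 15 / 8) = 11648/1305 = 8.93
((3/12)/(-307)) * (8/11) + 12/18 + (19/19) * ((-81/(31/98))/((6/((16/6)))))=-35532980/314061 = -113.14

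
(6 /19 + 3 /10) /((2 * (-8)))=-117/3040 = -0.04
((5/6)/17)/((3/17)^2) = 85/54 = 1.57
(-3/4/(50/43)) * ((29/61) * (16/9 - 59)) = 17.55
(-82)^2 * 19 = 127756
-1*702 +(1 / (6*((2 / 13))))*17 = -8203/12 = -683.58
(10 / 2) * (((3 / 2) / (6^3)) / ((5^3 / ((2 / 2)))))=1/3600 = 0.00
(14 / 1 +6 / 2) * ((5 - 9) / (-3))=68/3 = 22.67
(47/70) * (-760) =-3572/7 = -510.29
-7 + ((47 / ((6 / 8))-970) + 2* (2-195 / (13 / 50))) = -7231/3 = -2410.33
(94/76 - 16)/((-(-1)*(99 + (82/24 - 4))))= -3366/22439 = -0.15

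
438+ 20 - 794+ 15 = -321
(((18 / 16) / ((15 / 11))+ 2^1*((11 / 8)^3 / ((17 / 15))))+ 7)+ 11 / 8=300017/21760 = 13.79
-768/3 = -256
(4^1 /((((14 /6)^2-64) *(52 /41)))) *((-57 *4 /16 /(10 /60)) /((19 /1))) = 3321/13702 = 0.24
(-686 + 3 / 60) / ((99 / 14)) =-32011/330 = -97.00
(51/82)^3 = 132651/551368 = 0.24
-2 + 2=0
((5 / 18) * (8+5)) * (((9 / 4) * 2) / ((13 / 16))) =20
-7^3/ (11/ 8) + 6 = -2678/11 = -243.45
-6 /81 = -2/27 = -0.07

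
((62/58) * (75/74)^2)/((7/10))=871875/555814 = 1.57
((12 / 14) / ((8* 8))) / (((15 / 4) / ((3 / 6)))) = 1/560 = 0.00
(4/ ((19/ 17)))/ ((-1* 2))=-34/19 = -1.79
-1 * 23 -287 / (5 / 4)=-1263/5 = -252.60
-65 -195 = -260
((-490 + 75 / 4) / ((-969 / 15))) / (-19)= -9425/24548 = -0.38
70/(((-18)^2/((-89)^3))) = -24673915/162 = -152308.12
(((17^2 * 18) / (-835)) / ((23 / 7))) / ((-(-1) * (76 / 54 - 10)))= 491589/2227780 = 0.22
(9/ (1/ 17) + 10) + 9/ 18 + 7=341/2 = 170.50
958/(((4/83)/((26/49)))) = 516841/49 = 10547.78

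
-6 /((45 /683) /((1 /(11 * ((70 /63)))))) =-2049/275 = -7.45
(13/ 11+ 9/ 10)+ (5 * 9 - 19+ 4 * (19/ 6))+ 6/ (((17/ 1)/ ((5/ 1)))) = 238499/5610 = 42.51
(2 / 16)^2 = 1/64 = 0.02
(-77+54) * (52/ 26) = -46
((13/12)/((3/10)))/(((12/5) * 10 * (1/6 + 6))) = 65/2664 = 0.02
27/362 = 0.07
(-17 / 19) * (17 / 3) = -289/57 = -5.07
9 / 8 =1.12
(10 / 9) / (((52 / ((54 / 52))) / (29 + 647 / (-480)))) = 1021/1664 = 0.61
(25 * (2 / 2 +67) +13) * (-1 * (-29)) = 49677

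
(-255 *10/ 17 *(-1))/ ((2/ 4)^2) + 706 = 1306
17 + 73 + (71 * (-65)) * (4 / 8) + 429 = -3577/2 = -1788.50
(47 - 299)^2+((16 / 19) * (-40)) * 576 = 837936/19 = 44101.89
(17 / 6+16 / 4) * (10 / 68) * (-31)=-6355/204 = -31.15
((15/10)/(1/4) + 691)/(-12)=-697/12 = -58.08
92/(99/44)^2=1472/81 = 18.17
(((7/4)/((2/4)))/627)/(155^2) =7/30127350 = 0.00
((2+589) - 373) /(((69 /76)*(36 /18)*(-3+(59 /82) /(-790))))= -40.01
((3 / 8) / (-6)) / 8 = -1/128 = -0.01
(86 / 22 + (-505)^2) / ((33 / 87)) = 672348.94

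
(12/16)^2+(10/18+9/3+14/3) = 1265/144 = 8.78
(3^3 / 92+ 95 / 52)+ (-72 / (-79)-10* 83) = -19533816/23621 = -826.97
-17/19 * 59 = -1003/19 = -52.79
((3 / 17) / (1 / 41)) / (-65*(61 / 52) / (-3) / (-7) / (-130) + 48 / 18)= 268632/100045 = 2.69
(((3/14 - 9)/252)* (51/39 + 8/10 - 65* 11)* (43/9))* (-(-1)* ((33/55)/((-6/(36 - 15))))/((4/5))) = -13615649/43680 = -311.71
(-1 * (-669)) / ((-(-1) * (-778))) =-669/778 = -0.86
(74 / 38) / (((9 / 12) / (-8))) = -1184/57 = -20.77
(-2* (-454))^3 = 748613312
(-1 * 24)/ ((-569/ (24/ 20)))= 144/2845 = 0.05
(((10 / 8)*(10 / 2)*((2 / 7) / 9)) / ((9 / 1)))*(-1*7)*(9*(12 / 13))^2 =-1800/169 = -10.65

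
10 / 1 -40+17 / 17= -29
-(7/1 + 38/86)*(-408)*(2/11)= 261120/473 = 552.05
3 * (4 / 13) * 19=228/13 = 17.54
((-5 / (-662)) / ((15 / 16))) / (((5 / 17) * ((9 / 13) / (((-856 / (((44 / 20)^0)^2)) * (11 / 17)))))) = -979264/44685 = -21.91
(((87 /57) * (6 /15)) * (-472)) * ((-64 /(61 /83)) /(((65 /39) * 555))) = 145421312/5360375 = 27.13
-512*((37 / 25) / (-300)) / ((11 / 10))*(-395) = -748288/825 = -907.02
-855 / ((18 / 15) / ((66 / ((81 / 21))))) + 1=-36572/3 = -12190.67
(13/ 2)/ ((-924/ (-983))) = 12779/1848 = 6.92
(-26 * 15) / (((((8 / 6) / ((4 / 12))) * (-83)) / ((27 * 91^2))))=43599465/166 = 262647.38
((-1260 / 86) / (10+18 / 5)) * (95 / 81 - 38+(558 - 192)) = -4666025/13158 = -354.62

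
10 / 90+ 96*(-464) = -400895/9 = -44543.89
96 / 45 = 32/15 = 2.13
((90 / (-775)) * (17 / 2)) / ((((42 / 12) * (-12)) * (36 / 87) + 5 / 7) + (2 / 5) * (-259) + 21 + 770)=-3451/2344964 = 0.00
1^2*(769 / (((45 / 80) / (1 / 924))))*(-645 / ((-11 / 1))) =661340/7623 = 86.76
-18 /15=-1.20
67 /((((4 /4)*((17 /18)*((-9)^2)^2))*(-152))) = -67/941868 = 0.00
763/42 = 109/6 = 18.17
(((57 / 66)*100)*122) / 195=23180/429 = 54.03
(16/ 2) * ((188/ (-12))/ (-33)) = 376/99 = 3.80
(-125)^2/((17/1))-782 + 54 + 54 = 4167/17 = 245.12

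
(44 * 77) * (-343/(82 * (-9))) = 581042/369 = 1574.64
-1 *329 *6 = -1974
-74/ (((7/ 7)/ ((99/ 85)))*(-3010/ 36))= 131868/127925 = 1.03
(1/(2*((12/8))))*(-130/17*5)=-650/51 = -12.75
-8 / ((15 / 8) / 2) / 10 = -64/75 = -0.85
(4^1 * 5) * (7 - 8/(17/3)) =1900/17 = 111.76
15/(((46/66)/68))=33660/23 = 1463.48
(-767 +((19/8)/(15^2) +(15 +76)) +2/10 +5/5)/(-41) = 1214621/73800 = 16.46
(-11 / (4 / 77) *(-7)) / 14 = 847/8 = 105.88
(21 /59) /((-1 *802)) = -21/47318 = 0.00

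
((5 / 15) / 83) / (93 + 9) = 1/25398 = 0.00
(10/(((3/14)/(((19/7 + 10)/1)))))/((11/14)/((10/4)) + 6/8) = 249200/447 = 557.49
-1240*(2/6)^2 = -1240/9 = -137.78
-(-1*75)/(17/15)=1125/17 = 66.18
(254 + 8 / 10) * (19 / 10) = 12103/25 = 484.12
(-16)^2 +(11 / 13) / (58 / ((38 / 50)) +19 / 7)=34982071/136643 = 256.01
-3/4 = -0.75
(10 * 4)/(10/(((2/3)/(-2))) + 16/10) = -100/71 = -1.41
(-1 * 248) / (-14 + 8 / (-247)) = 30628/1733 = 17.67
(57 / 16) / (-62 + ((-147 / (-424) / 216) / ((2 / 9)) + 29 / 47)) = -378632/6523179 = -0.06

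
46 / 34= 23/17 = 1.35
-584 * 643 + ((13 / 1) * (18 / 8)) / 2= -3003979/8 = -375497.38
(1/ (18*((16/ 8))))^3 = 1/46656 = 0.00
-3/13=-0.23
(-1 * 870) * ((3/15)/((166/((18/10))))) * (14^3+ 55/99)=-2148987/415 = -5178.28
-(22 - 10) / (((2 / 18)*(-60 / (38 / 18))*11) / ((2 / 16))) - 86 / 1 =-37821/440 = -85.96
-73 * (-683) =49859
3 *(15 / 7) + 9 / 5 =288/35 = 8.23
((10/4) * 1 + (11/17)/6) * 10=1330/51 = 26.08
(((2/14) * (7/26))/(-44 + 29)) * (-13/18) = 1/540 = 0.00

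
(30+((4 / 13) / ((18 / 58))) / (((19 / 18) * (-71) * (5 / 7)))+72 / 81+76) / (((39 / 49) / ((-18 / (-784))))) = 42169177/13678860 = 3.08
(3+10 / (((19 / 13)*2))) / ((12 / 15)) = 305/38 = 8.03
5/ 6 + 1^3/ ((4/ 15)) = 55/12 = 4.58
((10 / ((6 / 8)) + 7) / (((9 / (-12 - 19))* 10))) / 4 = -1891/1080 = -1.75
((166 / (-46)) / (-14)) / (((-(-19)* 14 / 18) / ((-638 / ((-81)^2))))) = -26477/15610077 = 0.00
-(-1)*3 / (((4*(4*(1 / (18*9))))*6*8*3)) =27/128 = 0.21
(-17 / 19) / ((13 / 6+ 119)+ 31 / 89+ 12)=-9078/1354643 = -0.01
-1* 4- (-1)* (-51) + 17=-38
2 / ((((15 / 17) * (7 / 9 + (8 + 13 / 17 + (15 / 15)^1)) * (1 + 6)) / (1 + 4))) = 1734/11291 = 0.15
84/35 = 12/5 = 2.40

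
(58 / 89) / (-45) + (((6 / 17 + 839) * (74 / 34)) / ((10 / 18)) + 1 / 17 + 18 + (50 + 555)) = 905430547/231489 = 3911.33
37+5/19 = 37.26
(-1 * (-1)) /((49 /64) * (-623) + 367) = -64/7039 = -0.01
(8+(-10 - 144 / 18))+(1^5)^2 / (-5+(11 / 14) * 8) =-83/9 = -9.22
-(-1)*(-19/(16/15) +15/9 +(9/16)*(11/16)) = -15.76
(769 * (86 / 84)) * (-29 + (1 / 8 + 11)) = -4728581/336 = -14073.16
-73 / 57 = -1.28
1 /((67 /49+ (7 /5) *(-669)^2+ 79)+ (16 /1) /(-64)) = 980/614132207 = 0.00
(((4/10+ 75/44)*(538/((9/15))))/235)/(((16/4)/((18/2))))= 373641/20680 = 18.07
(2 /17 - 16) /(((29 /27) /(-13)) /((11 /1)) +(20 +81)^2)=-521235/334781272 = 0.00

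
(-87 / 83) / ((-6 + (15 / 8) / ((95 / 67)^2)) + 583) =-1256280/692663801 = 0.00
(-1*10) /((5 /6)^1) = -12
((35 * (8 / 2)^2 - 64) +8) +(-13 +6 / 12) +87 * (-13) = -1279/2 = -639.50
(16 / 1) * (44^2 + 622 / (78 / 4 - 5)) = 918208/29 = 31662.34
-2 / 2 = -1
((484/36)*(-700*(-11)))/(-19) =-931700/171 = -5448.54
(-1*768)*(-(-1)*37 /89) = -28416/89 = -319.28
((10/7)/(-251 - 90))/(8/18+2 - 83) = 18/346115 = 0.00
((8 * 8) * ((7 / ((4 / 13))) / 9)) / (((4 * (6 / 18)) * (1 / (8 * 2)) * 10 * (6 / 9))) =1456/5 = 291.20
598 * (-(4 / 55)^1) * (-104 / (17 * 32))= 7774/935 = 8.31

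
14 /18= 7/9 = 0.78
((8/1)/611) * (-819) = -504/47 = -10.72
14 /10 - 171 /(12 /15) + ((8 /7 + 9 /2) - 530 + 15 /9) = -308717/420 = -735.04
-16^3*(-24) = 98304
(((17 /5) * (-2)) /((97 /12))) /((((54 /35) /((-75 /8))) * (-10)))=-595/1164 = -0.51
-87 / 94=-0.93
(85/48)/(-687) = -85/32976 = 0.00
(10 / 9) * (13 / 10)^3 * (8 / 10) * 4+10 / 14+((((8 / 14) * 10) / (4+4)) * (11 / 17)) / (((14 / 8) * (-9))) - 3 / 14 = 5174311/624750 = 8.28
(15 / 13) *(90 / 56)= 675/364 = 1.85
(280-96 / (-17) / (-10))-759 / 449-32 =9378853/38165 = 245.74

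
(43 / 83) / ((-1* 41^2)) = -43/139523 = 0.00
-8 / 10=-4/5 = -0.80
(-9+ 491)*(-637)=-307034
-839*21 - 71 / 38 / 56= -17619.03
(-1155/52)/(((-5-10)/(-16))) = -308/13 = -23.69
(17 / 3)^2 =32.11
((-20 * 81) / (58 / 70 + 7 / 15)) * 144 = -180105.88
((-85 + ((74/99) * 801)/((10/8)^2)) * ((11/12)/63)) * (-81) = -246003/700 = -351.43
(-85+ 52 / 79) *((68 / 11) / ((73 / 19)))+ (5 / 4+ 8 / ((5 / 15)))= -28027247/253748 = -110.45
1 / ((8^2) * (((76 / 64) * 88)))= 1/6688 = 0.00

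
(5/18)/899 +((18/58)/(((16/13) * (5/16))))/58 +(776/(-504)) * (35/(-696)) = 2580491/28156680 = 0.09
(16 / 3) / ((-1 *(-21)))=0.25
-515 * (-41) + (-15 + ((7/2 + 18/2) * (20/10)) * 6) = 21250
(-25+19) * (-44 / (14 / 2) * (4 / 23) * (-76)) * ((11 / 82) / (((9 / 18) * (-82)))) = 441408/270641 = 1.63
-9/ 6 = -3/2 = -1.50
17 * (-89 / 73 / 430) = -1513/31390 = -0.05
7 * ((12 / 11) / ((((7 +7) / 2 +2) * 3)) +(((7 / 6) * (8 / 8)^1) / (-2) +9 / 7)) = 2059/396 = 5.20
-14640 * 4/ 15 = -3904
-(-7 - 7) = 14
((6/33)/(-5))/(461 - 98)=-2/19965 = 0.00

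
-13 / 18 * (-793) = 10309/18 = 572.72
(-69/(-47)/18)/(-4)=-23/1128 = -0.02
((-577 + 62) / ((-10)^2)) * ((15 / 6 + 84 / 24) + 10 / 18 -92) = 79207/180 = 440.04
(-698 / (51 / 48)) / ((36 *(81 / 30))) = -27920/4131 = -6.76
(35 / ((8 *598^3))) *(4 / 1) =35/427694384 = 0.00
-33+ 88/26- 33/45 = -5918/195 = -30.35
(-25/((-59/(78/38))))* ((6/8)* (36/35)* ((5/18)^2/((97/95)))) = 8125/160244 = 0.05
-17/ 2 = -8.50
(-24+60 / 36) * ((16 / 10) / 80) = -67/150 = -0.45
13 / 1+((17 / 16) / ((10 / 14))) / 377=392199/30160 = 13.00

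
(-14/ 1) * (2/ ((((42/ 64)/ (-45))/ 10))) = 19200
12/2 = 6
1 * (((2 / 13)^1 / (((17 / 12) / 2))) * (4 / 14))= 96/1547 = 0.06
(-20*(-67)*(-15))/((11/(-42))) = 844200/11 = 76745.45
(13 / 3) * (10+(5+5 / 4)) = 845/12 = 70.42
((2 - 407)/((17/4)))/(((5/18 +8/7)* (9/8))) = -181440/3043 = -59.63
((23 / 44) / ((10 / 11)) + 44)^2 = 3179089/1600 = 1986.93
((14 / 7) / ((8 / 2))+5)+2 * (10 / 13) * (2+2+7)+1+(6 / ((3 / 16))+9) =1675/26 = 64.42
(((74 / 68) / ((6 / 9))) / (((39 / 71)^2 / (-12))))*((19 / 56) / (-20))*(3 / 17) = 0.19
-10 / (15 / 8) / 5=-16/15 = -1.07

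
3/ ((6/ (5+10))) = 15/2 = 7.50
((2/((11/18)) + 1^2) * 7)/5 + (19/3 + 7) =3187/165 = 19.32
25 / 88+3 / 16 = 83/176 = 0.47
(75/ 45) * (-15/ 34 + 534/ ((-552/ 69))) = -111.99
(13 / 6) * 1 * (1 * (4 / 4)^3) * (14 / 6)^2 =637/54 = 11.80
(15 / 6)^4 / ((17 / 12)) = 1875/68 = 27.57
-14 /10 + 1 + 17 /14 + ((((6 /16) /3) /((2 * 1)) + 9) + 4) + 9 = 12811/560 = 22.88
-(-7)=7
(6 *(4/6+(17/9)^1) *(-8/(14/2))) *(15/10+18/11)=-4232/77 = -54.96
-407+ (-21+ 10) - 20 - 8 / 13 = -5702/13 = -438.62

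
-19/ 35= -0.54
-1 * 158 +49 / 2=-267/2 = -133.50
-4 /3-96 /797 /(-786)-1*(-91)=28085531/313221 = 89.67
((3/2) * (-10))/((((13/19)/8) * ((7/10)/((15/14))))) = -171000/637 = -268.45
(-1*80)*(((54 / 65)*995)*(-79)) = 67914720/13 = 5224209.23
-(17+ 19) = -36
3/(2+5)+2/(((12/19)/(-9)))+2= -365/14 = -26.07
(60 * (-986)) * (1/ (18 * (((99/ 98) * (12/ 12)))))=-966280/297 = -3253.47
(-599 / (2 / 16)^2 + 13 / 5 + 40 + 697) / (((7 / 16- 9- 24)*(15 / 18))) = 18046272/13025 = 1385.51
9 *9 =81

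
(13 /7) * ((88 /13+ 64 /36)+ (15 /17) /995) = 3383351/213129 = 15.87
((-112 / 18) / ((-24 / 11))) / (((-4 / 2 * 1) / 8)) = -308/27 = -11.41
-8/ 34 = -4/17 = -0.24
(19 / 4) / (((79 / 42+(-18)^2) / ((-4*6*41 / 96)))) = -16359/109496 = -0.15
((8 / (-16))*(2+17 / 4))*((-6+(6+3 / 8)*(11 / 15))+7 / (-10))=405/64 = 6.33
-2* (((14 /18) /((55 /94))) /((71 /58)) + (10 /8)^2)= -1489249/281160 = -5.30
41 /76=0.54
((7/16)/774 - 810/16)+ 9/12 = -617645/12384 = -49.87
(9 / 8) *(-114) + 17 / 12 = -126.83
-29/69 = -0.42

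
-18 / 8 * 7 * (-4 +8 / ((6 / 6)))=-63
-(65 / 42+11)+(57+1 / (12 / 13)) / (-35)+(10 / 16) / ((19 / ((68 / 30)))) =-56389/3990 = -14.13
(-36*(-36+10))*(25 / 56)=2925/7 = 417.86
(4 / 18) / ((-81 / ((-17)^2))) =-578/729 = -0.79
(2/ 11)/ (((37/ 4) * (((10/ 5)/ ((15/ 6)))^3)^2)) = 15625/208384 = 0.07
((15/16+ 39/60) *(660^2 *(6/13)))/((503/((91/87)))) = 9681210/14587 = 663.69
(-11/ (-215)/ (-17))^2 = 121/13359025 = 0.00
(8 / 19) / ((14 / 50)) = 200/133 = 1.50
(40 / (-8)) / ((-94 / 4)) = 10/47 = 0.21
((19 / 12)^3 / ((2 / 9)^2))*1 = 20577/256 = 80.38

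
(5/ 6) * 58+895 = 2830/3 = 943.33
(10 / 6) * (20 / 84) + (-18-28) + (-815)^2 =41843302/63 = 664179.40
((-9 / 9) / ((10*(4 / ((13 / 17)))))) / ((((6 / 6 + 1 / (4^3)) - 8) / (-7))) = -728/37995 = -0.02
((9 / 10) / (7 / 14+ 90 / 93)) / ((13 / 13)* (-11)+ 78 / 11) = -3069/19565 = -0.16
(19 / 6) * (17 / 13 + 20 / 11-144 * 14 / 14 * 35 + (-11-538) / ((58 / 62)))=-73851841/4147 = -17808.50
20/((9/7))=15.56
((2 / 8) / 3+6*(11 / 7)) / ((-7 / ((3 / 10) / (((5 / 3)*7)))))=-2397/68600 = -0.03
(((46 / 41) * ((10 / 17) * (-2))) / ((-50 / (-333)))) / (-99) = 3404/38335 = 0.09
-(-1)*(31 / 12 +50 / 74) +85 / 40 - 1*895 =-789979/888 = -889.62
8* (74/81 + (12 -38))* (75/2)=-203200/27 = -7525.93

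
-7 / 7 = -1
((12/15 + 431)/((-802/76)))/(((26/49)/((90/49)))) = -738378/5213 = -141.64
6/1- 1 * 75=-69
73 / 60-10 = -527/60 = -8.78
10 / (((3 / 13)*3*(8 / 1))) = 65/36 = 1.81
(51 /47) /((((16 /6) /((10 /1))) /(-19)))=-77.31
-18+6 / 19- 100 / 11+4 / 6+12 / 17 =-270766/10659 = -25.40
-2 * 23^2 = -1058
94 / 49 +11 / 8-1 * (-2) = 5.29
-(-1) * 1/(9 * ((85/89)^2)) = 7921/65025 = 0.12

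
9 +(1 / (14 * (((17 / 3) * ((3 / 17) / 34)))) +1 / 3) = 247/21 = 11.76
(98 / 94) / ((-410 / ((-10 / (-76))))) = -49/146452 = 0.00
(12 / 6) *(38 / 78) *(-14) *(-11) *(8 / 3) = 400.14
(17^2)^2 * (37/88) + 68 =3096261/88 = 35184.78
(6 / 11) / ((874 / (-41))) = -123/4807 = -0.03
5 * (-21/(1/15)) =-1575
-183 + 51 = -132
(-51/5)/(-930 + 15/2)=34/3075 = 0.01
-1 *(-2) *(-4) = -8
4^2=16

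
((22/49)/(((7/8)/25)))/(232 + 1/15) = 66000/1193983 = 0.06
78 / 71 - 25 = -1697/71 = -23.90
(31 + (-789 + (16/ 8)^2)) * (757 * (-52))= 29680456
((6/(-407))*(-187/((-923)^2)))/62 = 51/977162563 = 0.00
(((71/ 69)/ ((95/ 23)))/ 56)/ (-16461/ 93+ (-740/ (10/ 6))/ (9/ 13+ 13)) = -6319/297478440 = 0.00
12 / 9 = 4/3 = 1.33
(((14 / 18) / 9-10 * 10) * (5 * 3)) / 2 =-749.35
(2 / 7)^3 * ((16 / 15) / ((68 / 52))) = 1664/87465 = 0.02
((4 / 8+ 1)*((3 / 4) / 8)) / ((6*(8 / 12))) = 0.04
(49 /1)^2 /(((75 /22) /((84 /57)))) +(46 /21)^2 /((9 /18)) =219425552/209475 = 1047.50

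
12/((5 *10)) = 6/25 = 0.24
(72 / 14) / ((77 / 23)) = 828/539 = 1.54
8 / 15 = 0.53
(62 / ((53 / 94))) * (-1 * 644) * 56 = -210180992/53 = -3965679.09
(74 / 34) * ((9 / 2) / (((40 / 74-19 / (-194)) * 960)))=398379/24931520 = 0.02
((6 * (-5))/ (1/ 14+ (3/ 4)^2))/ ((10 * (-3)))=112/71 = 1.58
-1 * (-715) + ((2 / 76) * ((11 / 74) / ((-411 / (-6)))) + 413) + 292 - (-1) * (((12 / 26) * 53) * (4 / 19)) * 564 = 569941293/131794 = 4324.49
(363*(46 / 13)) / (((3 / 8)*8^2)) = 2783/52 = 53.52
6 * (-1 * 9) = -54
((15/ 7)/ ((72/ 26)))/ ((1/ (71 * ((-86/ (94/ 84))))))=-198445/47 = -4222.23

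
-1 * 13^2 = -169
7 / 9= 0.78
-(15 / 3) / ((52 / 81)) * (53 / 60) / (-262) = 0.03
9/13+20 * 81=21069/13 = 1620.69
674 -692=-18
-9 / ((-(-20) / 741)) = -6669/20 = -333.45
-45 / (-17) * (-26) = -1170/17 = -68.82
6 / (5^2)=6/25 = 0.24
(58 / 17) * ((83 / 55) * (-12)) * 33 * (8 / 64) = -21663/85 = -254.86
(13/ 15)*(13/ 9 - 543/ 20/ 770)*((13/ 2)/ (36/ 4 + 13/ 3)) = 33007897/55440000 = 0.60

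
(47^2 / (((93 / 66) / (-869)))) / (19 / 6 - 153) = 253389972/27869 = 9092.18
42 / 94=21/47 = 0.45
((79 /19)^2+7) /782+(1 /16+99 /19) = 11978831/2258416 = 5.30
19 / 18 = 1.06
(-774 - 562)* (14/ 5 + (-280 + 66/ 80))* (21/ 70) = 1107711/10 = 110771.10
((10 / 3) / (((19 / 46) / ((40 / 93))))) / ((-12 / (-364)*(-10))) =-167440/15903 = -10.53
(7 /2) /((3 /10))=35/3 = 11.67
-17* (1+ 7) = -136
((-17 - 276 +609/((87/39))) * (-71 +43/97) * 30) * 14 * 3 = 172468800/97 = 1778028.87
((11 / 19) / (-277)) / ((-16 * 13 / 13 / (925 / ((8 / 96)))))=1.45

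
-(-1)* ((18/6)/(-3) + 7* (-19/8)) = -141/8 = -17.62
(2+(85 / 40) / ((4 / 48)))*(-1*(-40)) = 1100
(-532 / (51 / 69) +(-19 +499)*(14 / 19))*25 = -2956100/323 = -9152.01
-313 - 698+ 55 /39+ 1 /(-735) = -9646643/9555 = -1009.59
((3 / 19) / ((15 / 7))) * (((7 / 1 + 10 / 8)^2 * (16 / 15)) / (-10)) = -2541/4750 = -0.53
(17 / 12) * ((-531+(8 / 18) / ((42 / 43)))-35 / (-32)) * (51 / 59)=-925412969/1427328 = -648.35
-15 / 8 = -1.88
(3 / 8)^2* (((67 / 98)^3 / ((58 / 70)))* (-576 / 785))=-24361803/612178168 = -0.04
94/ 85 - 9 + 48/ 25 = -2539/425 = -5.97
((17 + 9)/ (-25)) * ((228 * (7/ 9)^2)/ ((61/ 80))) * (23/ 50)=-17815616/205875 = -86.54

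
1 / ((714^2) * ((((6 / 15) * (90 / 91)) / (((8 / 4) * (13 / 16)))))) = 169/20974464 = 0.00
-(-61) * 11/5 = 671/5 = 134.20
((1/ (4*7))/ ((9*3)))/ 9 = 1/6804 = 0.00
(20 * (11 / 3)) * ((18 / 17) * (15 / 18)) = 1100/17 = 64.71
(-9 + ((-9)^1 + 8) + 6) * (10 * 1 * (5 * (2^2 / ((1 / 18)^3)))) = -4665600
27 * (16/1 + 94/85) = 39258/85 = 461.86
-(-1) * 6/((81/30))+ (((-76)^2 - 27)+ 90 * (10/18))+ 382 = 55649/9 = 6183.22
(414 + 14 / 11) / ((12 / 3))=1142/11 = 103.82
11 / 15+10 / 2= 5.73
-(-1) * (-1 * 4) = -4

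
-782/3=-260.67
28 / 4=7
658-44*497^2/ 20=-2713809/5 = -542761.80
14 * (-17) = -238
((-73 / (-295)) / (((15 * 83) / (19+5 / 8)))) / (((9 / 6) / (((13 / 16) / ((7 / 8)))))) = 148993/61702200 = 0.00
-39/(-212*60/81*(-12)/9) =-3159/16960 = -0.19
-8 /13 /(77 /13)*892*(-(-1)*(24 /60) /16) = -892/385 = -2.32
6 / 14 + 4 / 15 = 73/105 = 0.70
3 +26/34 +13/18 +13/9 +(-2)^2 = 1013/102 = 9.93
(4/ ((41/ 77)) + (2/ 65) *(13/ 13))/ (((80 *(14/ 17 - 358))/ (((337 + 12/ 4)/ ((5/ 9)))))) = -0.16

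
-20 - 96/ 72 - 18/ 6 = -73/3 = -24.33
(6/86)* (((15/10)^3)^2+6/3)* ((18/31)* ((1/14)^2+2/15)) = 3139191/41802880 = 0.08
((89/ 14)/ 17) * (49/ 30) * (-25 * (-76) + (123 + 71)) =217427/170 = 1278.98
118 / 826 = 1/7 = 0.14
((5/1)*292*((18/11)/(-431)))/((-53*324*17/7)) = 5110/38444769 = 0.00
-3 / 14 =-0.21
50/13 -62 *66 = -53146/13 = -4088.15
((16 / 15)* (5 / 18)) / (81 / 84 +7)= 224/6021 = 0.04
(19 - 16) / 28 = 3/28 = 0.11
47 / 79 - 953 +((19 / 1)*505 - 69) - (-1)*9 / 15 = 3386807/395 = 8574.19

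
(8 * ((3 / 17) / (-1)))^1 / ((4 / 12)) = -72/17 = -4.24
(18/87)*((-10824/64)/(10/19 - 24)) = 77121/51736 = 1.49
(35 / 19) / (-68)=-0.03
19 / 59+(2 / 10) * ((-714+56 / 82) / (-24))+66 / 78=7.11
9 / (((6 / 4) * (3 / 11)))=22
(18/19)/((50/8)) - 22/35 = -1586/3325 = -0.48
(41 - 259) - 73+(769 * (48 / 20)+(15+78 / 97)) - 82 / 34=1567.99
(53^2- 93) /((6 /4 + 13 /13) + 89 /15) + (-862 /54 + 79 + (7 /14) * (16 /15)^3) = 329338894/853875 = 385.70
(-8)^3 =-512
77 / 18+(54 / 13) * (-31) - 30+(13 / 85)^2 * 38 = -259688227/1690650 = -153.60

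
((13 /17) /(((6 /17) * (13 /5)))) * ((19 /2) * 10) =79.17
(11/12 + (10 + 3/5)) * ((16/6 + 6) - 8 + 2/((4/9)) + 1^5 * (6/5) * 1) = 73.32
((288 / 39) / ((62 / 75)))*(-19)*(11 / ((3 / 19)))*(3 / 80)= -443.41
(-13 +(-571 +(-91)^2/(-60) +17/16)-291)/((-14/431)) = 104676539/3360 = 31153.73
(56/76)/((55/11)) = 14/95 = 0.15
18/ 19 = 0.95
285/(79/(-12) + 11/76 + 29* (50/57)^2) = 17.95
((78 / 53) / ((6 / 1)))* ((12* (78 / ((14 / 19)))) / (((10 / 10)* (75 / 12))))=462384/9275 = 49.85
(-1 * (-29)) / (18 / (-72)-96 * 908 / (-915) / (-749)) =-26499620/344669 = -76.88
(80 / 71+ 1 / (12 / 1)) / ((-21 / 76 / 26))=-509314/4473 = -113.86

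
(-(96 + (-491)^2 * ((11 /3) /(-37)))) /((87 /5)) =13206175/9657 = 1367.52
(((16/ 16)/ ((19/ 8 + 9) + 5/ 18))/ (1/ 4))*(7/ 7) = 288/839 = 0.34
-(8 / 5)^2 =-64/25 = -2.56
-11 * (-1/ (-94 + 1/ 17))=-187/1597 = -0.12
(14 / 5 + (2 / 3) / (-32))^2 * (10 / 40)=444889/230400 = 1.93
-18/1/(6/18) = -54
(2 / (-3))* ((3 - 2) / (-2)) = 1/3 = 0.33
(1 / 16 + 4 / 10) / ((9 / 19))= 703/720 = 0.98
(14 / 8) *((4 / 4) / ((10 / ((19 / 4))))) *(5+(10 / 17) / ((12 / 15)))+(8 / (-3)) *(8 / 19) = 226027/62016 = 3.64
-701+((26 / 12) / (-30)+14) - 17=-126733/180 = -704.07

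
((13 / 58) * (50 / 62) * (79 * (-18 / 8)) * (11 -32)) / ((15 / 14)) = 2264535/3596 = 629.74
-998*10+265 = -9715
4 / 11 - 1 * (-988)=10872/11 = 988.36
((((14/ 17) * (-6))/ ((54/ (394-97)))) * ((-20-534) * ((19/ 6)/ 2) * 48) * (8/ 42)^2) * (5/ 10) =7410304/357 = 20757.15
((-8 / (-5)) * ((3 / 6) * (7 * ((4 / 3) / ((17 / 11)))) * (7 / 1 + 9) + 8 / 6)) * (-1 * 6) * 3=-121536/85 = -1429.84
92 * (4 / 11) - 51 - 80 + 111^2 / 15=39812/55 = 723.85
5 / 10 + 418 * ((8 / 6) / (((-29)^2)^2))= 2125187/4243686 = 0.50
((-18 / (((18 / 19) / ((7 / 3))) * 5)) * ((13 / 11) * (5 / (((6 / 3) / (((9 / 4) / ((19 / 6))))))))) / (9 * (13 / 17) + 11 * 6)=-663/2596 = -0.26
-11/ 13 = -0.85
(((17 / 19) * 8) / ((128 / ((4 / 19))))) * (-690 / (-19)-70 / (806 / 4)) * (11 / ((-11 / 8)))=-9363940/2764177 = -3.39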